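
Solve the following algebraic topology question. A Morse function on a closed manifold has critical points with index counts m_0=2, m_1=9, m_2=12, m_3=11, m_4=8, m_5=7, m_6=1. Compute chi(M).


Morse theory: chi(M) = sum_k (-1)^k m_k where m_k = #(index-k critical points).
= (2) + (-9) + (12) + (-11) + (8) + (-7) + (1) = -4

-4


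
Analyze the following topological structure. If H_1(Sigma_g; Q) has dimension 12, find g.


For a closed orientable surface: b_1 = 2g.
12 = 2g
g = 12 / 2 = 6

6


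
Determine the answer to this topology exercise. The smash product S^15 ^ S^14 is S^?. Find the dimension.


S^m ^ S^n = S^{m+n}.
k = 15 + 14 = 29

29


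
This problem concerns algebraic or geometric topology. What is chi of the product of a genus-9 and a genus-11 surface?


chi(Sigma_9) = 2 - 2*9 = -16
chi(Sigma_11) = 2 - 2*11 = -20
chi(product) = (-16) * (-20) = 320

320


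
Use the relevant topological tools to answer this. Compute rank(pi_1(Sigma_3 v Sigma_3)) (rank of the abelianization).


For a wedge: H_1(A v B) = H_1(A) + H_1(B).
b_1(Sigma_3) = 6, b_1(Sigma_3) = 6.
b_1 = 6 + 6 = 12

12


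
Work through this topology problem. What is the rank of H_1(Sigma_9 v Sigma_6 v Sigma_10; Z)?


For a wedge X v Y: reduced H_k(X v Y) = H_k(X) + H_k(Y).
Each Sigma_g contributes b_1 = 2g.
b_1 = 18 + 12 + 20 = 50

50


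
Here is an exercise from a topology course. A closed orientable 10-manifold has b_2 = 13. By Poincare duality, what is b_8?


Poincare duality for closed orientable n-manifolds: b_k = b_{n-k}.
Here n = 10, so b_8 = b_2 = 13

13


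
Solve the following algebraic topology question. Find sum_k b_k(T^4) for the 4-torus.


b_k(T^4) = C(4,k), so the sum over k is sum_k C(4,k) = 2^4.
Total = 2^4 = 16

16


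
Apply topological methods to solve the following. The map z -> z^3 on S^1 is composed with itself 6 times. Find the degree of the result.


deg(f) = 3. Degree is multiplicative: deg(f^6) = (deg f)^6.
deg(f^6) = (3)^6 = 729

729


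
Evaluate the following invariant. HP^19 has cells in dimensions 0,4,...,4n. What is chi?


HP^19 has one cell in each dimension 0, 4, ..., 4*19 (19+1 cells, all even-dim).
chi = 19 + 1 = 20

20


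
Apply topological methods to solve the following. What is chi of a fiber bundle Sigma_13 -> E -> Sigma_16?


For a fiber bundle F -> E -> B (with CW structure): chi(E) = chi(B) * chi(F).
chi(Sigma_16) = -30, chi(Sigma_13) = -24.
chi(E) = (-30) * (-24) = 720

720


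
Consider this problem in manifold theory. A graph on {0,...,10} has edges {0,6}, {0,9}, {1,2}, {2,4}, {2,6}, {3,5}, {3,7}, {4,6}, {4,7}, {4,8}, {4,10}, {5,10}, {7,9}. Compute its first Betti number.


b_1 = E - V + (number of components).
E = 13, V = 11, components = 1.
b_1 = 13 - 11 + 1 = 3

3


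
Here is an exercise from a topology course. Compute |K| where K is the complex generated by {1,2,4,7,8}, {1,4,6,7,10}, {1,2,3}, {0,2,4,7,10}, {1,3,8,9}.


Each maximal simplex on m vertices has 2^m - 1 nonempty faces.
Take the union (dedupe shared faces).
Total distinct faces = 89

89


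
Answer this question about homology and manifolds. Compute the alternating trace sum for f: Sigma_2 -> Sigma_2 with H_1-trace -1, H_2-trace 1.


L(f) = tr(f_0*) - tr(f_1*) + tr(f_2*).
= 1 - (-1) + (1)
= 3

3


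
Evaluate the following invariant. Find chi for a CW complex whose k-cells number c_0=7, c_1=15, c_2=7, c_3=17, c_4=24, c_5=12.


chi = sum_k (-1)^k c_k.
= (-1)^0*7 + (-1)^1*15 + (-1)^2*7 + (-1)^3*17 + (-1)^4*24 + (-1)^5*12
= (7) + (-15) + (7) + (-17) + (24) + (-12)
= -6

-6


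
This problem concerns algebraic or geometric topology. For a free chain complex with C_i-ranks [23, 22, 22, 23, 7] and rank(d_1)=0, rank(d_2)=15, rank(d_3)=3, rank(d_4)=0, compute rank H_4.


rank H_k = rank(ker d_k) - rank(im d_{k+1}).
rank(ker d_4) = rank(C_4) - rank(d_4) = 7 - 0 = 7.
rank(im d_{4+1}) = 0.
rank H_4 = 7 - 0 = 7

7


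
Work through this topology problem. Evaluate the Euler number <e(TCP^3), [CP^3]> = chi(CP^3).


For any closed oriented manifold, <e(TM),[M]> = chi(M).
chi(CP^3) = 3+1 = 4

4


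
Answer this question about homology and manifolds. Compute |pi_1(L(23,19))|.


pi_1(L(p,q)) = Z/pZ for any q coprime to p.
|pi_1(L(23,19))| = 23

23


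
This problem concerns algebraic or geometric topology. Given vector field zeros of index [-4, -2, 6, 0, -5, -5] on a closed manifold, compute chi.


Poincare-Hopf: chi(M) = sum of indices of zeros.
chi = (-4) + (-2) + (6) + (0) + (-5) + (-5) = -10

-10


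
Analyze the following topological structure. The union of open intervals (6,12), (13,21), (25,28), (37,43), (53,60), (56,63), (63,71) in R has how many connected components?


Sort and merge overlapping open intervals.
Merged: (6,12), (13,21), (25,28), (37,43), (53,63), (63,71).
Number of components = 6

6


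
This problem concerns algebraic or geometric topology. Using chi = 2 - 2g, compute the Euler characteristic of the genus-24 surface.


For a closed orientable surface of genus g: chi = 2 - 2g.
Here g = 24.
chi = 2 - 2*24 = 2 - 48 = -46

-46


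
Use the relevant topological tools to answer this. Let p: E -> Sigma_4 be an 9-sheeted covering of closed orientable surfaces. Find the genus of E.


For an n-sheeted cover: chi(E) = n * chi(B).
chi(Sigma_4) = 2 - 2*4 = -6.
chi(E) = 9 * (-6) = -54.
genus(E) = (2 - chi(E))/2 = (2 - (-54))/2 = 56/2 = 28

28


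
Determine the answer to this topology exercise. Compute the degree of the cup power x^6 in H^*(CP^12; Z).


|x| = 2 in H^*(CP^n).
|x^6| = 6 * |x| = 6 * 2 = 12

12


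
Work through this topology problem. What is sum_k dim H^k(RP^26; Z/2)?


H^k(RP^26; Z/2) = Z/2 for each 0 <= k <= 26.
Total dimension = 26 + 1 = 27

27


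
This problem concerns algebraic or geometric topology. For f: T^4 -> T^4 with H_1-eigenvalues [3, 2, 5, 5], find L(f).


For a torus self-map: L(f) = det(I - A) where A acts on H_1.
L(f) = (1-3) * (1-2) * (1-5) * (1-5) = -2 * -1 * -4 * -4 = 32

32


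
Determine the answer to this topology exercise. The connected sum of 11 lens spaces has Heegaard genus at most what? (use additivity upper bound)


Heegaard genus satisfies g(A#B) <= g(A) + g(B).
Each lens space has g = 1.
Upper bound: 11 * 1 = 11

11


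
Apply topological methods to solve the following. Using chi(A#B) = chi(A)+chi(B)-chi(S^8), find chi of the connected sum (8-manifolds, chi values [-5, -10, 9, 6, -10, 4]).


For n-manifolds: chi(A#B) = chi(A) + chi(B) - chi(S^8).
chi(S^8) = 1 + (-1)^8 = 2.
chi(#) = (sum chi_i) - (6-1)*chi(S^8) = -6 - 5*2 = -16

-16


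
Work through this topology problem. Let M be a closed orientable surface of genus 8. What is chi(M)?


For a closed orientable surface of genus g: chi = 2 - 2g.
Here g = 8.
chi = 2 - 2*8 = 2 - 16 = -14

-14


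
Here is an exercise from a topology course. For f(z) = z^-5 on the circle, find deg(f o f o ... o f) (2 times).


deg(f) = -5. Degree is multiplicative: deg(f^2) = (deg f)^2.
deg(f^2) = (-5)^2 = 25

25


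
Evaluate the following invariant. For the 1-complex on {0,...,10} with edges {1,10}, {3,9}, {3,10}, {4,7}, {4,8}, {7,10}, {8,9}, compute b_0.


Run DFS/union-find over 11 vertices.
V = 11, E = 7.
Number of components = 5

5


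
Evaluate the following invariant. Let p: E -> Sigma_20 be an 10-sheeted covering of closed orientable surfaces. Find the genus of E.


For an n-sheeted cover: chi(E) = n * chi(B).
chi(Sigma_20) = 2 - 2*20 = -38.
chi(E) = 10 * (-38) = -380.
genus(E) = (2 - chi(E))/2 = (2 - (-380))/2 = 382/2 = 191

191


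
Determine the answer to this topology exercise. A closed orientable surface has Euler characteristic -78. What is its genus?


chi = 2 - 2g for closed orientable surfaces.
-78 = 2 - 2g
2g = 2 - (-78) = 80
g = 40

40


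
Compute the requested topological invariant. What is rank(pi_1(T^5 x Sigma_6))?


pi_1(A x B) = pi_1(A) x pi_1(B); rank of abelianization = b_1.
b_1(T^5) = 5, b_1(Sigma_6) = 2*6 = 12.
b_1(product) = 5 + 12 = 17

17


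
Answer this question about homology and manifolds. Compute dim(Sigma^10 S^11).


Each suspension raises dimension by 1: Sigma S^n = S^{n+1}.
Sigma^10 S^11 = S^{11+10} = S^21

21


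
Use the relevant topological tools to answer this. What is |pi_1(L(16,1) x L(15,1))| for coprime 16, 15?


pi_1(X x Y) = pi_1(X) x pi_1(Y).
pi_1(L(16,1)) = Z/16, pi_1(L(15,1)) = Z/15.
|Z/16 x Z/15| = 16 * 15 = 240

240


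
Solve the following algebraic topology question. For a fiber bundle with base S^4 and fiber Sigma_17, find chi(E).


chi(S^4) = 2 (n even), chi(Sigma_17) = 2 - 2*17 = -32.
chi(E) = 2 * (-32) = -64

-64


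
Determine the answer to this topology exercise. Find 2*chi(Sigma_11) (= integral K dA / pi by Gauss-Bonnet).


Gauss-Bonnet: integral K dA = 2*pi*chi(M).
chi(Sigma_11) = 2 - 2*11 = -20.
(integral K dA)/pi = 2*chi = 2*(-20) = -40

-40


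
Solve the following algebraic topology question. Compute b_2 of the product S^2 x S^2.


Each S^d has Poincare polynomial 1 + t^d.
The product S^2 x S^2 has Poincare polynomial prod(1+t^d_i).
Expanding: b_0=1, b_2=2, b_4=1.
b_2 = 2

2


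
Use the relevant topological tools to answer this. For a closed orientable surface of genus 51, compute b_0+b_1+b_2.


For Sigma_51: b_0 = 1, b_1 = 2g = 102, b_2 = 1.
Total = 1 + 102 + 1 = 104

104


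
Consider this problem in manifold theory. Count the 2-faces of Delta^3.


Delta^3 has 3+1 vertices. A 2-face is a choice of 2+1 vertices.
f_2 = C(3+1, 2+1) = C(4,3) = 4

4


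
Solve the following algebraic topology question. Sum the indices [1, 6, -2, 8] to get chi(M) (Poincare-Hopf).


Poincare-Hopf: chi(M) = sum of indices of zeros.
chi = (1) + (6) + (-2) + (8) = 13

13


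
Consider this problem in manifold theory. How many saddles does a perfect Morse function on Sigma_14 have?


A perfect Morse function has m_k = b_k.
For Sigma_14: b_0=1, b_1=2g=28, b_2=1.
Saddles m_1 = 2g = 28

28


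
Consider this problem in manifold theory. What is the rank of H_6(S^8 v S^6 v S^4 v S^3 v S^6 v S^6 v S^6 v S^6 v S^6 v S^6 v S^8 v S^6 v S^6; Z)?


For a wedge of spheres, H_k (k>0) is free on one generator per sphere of dimension k.
Spheres of dimension 6: count = 9.
b_6 = 9

9


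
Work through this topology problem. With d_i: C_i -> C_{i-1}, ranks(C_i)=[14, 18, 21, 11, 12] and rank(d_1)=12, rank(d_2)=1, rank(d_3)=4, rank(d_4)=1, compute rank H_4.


rank H_k = rank(ker d_k) - rank(im d_{k+1}).
rank(ker d_4) = rank(C_4) - rank(d_4) = 12 - 1 = 11.
rank(im d_{4+1}) = 0.
rank H_4 = 11 - 0 = 11

11


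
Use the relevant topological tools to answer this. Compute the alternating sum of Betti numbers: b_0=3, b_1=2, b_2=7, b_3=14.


chi = sum_k (-1)^k b_k.
= (3) + (-2) + (7) + (-14)
= -6

-6


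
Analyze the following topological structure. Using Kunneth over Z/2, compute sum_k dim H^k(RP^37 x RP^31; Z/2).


dim H^*(RP^n; Z/2) = n+1 (one Z/2 in each degree 0..n).
Total Betti number is multiplicative.
Total = (37+1) * (31+1) = 38 * 32 = 1216

1216


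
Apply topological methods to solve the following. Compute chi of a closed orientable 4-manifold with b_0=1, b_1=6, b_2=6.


By Poincare duality b_k = b_{4-k}, so full Betti numbers: b_0=1, b_1=6, b_2=6, b_3=6, b_4=1.
chi = sum (-1)^k b_k = -4

-4


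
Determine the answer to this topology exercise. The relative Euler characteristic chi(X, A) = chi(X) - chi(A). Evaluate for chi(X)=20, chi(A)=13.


Relative Euler characteristic: chi(X, A) = chi(X) - chi(A).
= 20 - (13) = 7

7


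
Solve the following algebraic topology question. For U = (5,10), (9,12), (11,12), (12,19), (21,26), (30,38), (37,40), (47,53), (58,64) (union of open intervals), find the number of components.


Sort and merge overlapping open intervals.
Merged: (5,12), (12,19), (21,26), (30,40), (47,53), (58,64).
Number of components = 6

6


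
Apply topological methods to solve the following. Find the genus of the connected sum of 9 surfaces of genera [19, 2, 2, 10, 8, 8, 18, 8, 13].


Genus is additive under connected sum of orientable surfaces.
g = 19 + 2 + 2 + 10 + 8 + 8 + 18 + 8 + 13 = 88

88


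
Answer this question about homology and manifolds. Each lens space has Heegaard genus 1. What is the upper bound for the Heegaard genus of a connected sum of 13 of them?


Heegaard genus satisfies g(A#B) <= g(A) + g(B).
Each lens space has g = 1.
Upper bound: 13 * 1 = 13

13


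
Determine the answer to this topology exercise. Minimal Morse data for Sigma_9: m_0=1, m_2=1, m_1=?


A perfect Morse function has m_k = b_k.
For Sigma_9: b_0=1, b_1=2g=18, b_2=1.
Saddles m_1 = 2g = 18

18


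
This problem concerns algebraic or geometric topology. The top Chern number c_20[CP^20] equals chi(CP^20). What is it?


For any closed oriented manifold, <e(TM),[M]> = chi(M).
chi(CP^20) = 20+1 = 21

21


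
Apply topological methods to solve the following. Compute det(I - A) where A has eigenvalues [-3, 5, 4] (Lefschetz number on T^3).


For a torus self-map: L(f) = det(I - A) where A acts on H_1.
L(f) = (1--3) * (1-5) * (1-4) = 4 * -4 * -3 = 48

48


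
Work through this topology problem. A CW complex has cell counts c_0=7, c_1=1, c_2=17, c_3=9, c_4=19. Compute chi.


chi = sum_k (-1)^k c_k.
= (-1)^0*7 + (-1)^1*1 + (-1)^2*17 + (-1)^3*9 + (-1)^4*19
= (7) + (-1) + (17) + (-9) + (19)
= 33

33


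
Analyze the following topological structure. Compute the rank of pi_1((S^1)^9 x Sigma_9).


pi_1(A x B) = pi_1(A) x pi_1(B); rank of abelianization = b_1.
b_1(T^9) = 9, b_1(Sigma_9) = 2*9 = 18.
b_1(product) = 9 + 18 = 27

27


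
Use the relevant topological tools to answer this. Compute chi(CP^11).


CP^11 has one cell in each even dimension 0, 2, ..., 2*11 (11+1 cells total).
All cells are even-dimensional, so chi = number of cells.
chi = 11 + 1 = 12

12


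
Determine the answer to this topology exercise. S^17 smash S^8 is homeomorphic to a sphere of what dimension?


S^m ^ S^n = S^{m+n}.
k = 17 + 8 = 25

25


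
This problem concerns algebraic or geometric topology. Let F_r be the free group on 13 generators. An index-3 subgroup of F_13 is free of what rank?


Nielsen-Schreier: an index-n subgroup of F_r is free of rank 1 + n(r-1).
Equivalently: chi(cover) = n*chi(base); chi(vee_r S^1) = 1 - 13 = -12.
chi(E) = 3*(-12) = -36; rank = 1 - chi(E) = 1 - (-36) = 37.
rank = 1 + 3*(13-1) = 1 + 36 = 37

37


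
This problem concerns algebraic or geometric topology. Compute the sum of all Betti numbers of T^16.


b_k(T^16) = C(16,k), so the sum over k is sum_k C(16,k) = 2^16.
Total = 2^16 = 65536

65536


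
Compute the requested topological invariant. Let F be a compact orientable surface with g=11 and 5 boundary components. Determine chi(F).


For a compact orientable surface with genus g and b boundary components: chi = 2 - 2g - b.
chi = 2 - 2*11 - 5 = 2 - 22 - 5 = -25

-25


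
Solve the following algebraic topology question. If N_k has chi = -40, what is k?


chi = 2 - k for closed non-orientable surfaces with k crosscaps.
-40 = 2 - k
k = 2 - (-40) = 42

42


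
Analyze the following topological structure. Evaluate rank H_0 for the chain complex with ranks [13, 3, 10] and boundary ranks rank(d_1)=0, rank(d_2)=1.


rank H_k = rank(ker d_k) - rank(im d_{k+1}).
rank(ker d_0) = rank(C_0) - rank(d_0) = 13 - 0 = 13.
rank(im d_{0+1}) = 0.
rank H_0 = 13 - 0 = 13

13


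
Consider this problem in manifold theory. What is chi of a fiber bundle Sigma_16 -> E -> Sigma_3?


For a fiber bundle F -> E -> B (with CW structure): chi(E) = chi(B) * chi(F).
chi(Sigma_3) = -4, chi(Sigma_16) = -30.
chi(E) = (-4) * (-30) = 120

120


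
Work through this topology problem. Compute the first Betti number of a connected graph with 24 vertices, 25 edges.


For a connected graph: rank(pi_1) = b_1 = E - V + 1 = 1 - chi.
chi = V - E = 24 - 25 = -1.
rank = 1 - (-1) = 25 - 24 + 1 = 2

2


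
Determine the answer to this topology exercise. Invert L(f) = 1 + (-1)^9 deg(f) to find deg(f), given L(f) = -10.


L(f) = 1 + (-1)^9 deg(f) on S^9.
-10 = 1 + (-1)^9 * deg(f)
(-1)^9 * deg(f) = -11
deg(f) = 11

11


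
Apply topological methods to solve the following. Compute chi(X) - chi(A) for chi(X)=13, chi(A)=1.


Relative Euler characteristic: chi(X, A) = chi(X) - chi(A).
= 13 - (1) = 12

12


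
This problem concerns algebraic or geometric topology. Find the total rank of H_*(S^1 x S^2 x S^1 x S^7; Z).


Total Betti number is multiplicative under products.
Each S^d (d>=1) has total Betti number 2.
There are 4 sphere factors.
Total = 2^4 = 16

16


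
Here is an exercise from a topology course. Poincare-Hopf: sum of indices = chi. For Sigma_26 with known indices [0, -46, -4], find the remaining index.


Poincare-Hopf: sum of indices = chi(M).
chi(Sigma_26) = 2 - 2*26 = -50.
Sum of known indices = -50.
x = chi - (sum known) = -50 - (-50) = 0

0


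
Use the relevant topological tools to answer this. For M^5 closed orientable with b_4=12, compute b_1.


Poincare duality for closed orientable n-manifolds: b_k = b_{n-k}.
Here n = 5, so b_1 = b_4 = 12

12


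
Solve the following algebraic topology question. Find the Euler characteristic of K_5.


K_5: V = 5, E = C(5,2) = 10.
chi = V - E = 5 - 10 = -5

-5


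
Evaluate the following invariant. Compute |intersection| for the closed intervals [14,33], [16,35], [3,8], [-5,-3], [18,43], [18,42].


Intersection = [max(a_i), min(b_i)] = [18, -3].
Since 18 > -3, the intersection is empty.
Length = 0

0


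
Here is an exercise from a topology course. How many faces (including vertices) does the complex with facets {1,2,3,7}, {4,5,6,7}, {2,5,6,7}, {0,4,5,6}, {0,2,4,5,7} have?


Each maximal simplex on m vertices has 2^m - 1 nonempty faces.
Take the union (dedupe shared faces).
Total distinct faces = 59

59


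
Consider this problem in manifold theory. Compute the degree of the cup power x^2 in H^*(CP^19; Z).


|x| = 2 in H^*(CP^n).
|x^2| = 2 * |x| = 2 * 2 = 4

4


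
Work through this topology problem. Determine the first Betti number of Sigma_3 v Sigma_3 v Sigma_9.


For a wedge X v Y: reduced H_k(X v Y) = H_k(X) + H_k(Y).
Each Sigma_g contributes b_1 = 2g.
b_1 = 6 + 6 + 18 = 30

30


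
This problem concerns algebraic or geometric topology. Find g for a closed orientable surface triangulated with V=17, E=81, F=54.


chi = V - E + F = 17 - 81 + 54 = -10
For orientable closed surface: chi = 2 - 2g, so g = (2 - chi)/2.
g = (2 - (-10)) / 2 = 12 / 2 = 6

6


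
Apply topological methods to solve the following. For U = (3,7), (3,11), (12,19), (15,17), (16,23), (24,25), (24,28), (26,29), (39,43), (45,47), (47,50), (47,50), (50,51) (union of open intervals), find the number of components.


Sort and merge overlapping open intervals.
Merged: (3,11), (12,23), (24,29), (39,43), (45,47), (47,50), (50,51).
Number of components = 7

7


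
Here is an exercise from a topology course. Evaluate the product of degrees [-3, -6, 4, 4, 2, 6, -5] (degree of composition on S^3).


Degree is multiplicative: deg(composition) = product of degrees.
= (-3) * (-6) * (4) * (4) * (2) * (6) * (-5) = -17280

-17280


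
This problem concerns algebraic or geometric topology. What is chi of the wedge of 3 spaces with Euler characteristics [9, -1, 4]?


chi(A v B) = chi(A) + chi(B) - 1 (one point identified).
For 3 spaces: chi = (sum chi_i) - (3 - 1).
sum = 12; chi = 12 - 2 = 10

10


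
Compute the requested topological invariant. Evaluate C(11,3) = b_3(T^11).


By the Kunneth formula, b_k(T^n) = C(n,k).
b_3(T^11) = C(11,3).
C(11,3) = 11!/(3!*8!) = 165

165


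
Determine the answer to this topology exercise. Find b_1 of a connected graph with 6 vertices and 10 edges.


For a connected graph: rank(pi_1) = b_1 = E - V + 1 = 1 - chi.
chi = V - E = 6 - 10 = -4.
rank = 1 - (-4) = 10 - 6 + 1 = 5

5


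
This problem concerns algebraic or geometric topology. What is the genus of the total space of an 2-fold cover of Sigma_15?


For an n-sheeted cover: chi(E) = n * chi(B).
chi(Sigma_15) = 2 - 2*15 = -28.
chi(E) = 2 * (-28) = -56.
genus(E) = (2 - chi(E))/2 = (2 - (-56))/2 = 58/2 = 29

29


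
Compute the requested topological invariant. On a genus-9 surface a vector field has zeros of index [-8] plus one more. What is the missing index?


Poincare-Hopf: sum of indices = chi(M).
chi(Sigma_9) = 2 - 2*9 = -16.
Sum of known indices = -8.
x = chi - (sum known) = -16 - (-8) = -8

-8


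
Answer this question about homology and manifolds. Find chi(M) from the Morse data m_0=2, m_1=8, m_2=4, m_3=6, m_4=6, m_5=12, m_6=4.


Morse theory: chi(M) = sum_k (-1)^k m_k where m_k = #(index-k critical points).
= (2) + (-8) + (4) + (-6) + (6) + (-12) + (4) = -10

-10


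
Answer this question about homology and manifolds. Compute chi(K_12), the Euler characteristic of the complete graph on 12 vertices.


K_12: V = 12, E = C(12,2) = 66.
chi = V - E = 12 - 66 = -54

-54


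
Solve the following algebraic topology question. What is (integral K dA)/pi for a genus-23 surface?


Gauss-Bonnet: integral K dA = 2*pi*chi(M).
chi(Sigma_23) = 2 - 2*23 = -44.
(integral K dA)/pi = 2*chi = 2*(-44) = -88

-88


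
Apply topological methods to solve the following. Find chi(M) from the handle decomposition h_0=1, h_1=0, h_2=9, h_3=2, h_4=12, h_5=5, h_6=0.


Handles of index k contribute (-1)^k to chi (same as CW cells).
chi = (1) + (0) + (9) + (-2) + (12) + (-5) + (0) = 15

15


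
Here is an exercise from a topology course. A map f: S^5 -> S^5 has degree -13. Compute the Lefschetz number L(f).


On S^5: L(f) = tr(f_0*) + (-1)^5 tr(f_5*) = 1 + (-1)^5 * deg(f).
L(f) = 1 + (-1)^5 * -13 = 1 + 13 = 14

14


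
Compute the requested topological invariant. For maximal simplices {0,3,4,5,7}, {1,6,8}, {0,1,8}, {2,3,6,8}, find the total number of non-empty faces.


Each maximal simplex on m vertices has 2^m - 1 nonempty faces.
Take the union (dedupe shared faces).
Total distinct faces = 52

52


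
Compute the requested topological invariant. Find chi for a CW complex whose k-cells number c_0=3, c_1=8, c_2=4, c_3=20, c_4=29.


chi = sum_k (-1)^k c_k.
= (-1)^0*3 + (-1)^1*8 + (-1)^2*4 + (-1)^3*20 + (-1)^4*29
= (3) + (-8) + (4) + (-20) + (29)
= 8

8


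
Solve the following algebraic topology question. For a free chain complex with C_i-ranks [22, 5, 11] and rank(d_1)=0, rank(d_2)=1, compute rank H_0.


rank H_k = rank(ker d_k) - rank(im d_{k+1}).
rank(ker d_0) = rank(C_0) - rank(d_0) = 22 - 0 = 22.
rank(im d_{0+1}) = 0.
rank H_0 = 22 - 0 = 22

22


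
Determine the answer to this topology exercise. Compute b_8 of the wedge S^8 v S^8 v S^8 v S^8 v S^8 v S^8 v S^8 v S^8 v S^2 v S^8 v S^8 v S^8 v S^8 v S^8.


For a wedge of spheres, H_k (k>0) is free on one generator per sphere of dimension k.
Spheres of dimension 8: count = 13.
b_8 = 13

13


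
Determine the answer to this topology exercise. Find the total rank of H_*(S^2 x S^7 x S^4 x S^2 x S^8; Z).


Total Betti number is multiplicative under products.
Each S^d (d>=1) has total Betti number 2.
There are 5 sphere factors.
Total = 2^5 = 32

32


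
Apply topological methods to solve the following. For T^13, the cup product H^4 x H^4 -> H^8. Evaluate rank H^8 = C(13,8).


Cup product: H^p x H^q -> H^{p+q}; here p+q = 4+4 = 8.
rank H^k(T^n) = C(n,k).
C(13,8) = 1287

1287


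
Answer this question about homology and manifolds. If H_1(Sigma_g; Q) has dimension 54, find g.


For a closed orientable surface: b_1 = 2g.
54 = 2g
g = 54 / 2 = 27

27


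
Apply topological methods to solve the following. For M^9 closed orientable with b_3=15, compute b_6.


Poincare duality for closed orientable n-manifolds: b_k = b_{n-k}.
Here n = 9, so b_6 = b_3 = 15

15


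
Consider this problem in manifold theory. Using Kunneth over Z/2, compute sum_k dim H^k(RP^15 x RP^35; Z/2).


dim H^*(RP^n; Z/2) = n+1 (one Z/2 in each degree 0..n).
Total Betti number is multiplicative.
Total = (15+1) * (35+1) = 16 * 36 = 576

576


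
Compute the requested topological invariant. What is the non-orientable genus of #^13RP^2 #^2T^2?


Since a >= 1, the sum is non-orientable; each T^2 can be replaced by RP^2 # RP^2 (since T^2#RP^2 = 3RP^2).
Total crosscaps k = 13 + 2*2 = 17.
Check via chi: chi = 13*1 + 2*0 - (13+2-1)*2 = -15 = 2 - k = -15. Consistent.

17


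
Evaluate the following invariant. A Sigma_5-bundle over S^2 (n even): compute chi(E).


chi(S^2) = 2 (n even), chi(Sigma_5) = 2 - 2*5 = -8.
chi(E) = 2 * (-8) = -16

-16


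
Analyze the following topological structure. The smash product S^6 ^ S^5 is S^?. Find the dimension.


S^m ^ S^n = S^{m+n}.
k = 6 + 5 = 11

11


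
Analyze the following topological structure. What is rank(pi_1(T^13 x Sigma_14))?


pi_1(A x B) = pi_1(A) x pi_1(B); rank of abelianization = b_1.
b_1(T^13) = 13, b_1(Sigma_14) = 2*14 = 28.
b_1(product) = 13 + 28 = 41

41


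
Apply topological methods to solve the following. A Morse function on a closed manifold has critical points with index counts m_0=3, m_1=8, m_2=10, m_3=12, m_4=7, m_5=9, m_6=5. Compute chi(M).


Morse theory: chi(M) = sum_k (-1)^k m_k where m_k = #(index-k critical points).
= (3) + (-8) + (10) + (-12) + (7) + (-9) + (5) = -4

-4


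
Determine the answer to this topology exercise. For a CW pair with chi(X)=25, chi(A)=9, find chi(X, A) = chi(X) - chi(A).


Relative Euler characteristic: chi(X, A) = chi(X) - chi(A).
= 25 - (9) = 16

16


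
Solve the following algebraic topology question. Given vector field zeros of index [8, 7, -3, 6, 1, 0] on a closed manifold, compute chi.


Poincare-Hopf: chi(M) = sum of indices of zeros.
chi = (8) + (7) + (-3) + (6) + (1) + (0) = 19

19


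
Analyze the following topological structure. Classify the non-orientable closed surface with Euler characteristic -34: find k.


chi = 2 - k for closed non-orientable surfaces with k crosscaps.
-34 = 2 - k
k = 2 - (-34) = 36

36


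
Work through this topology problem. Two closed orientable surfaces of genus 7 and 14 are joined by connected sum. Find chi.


chi(Sigma_7) = 2 - 2*7 = -12
chi(Sigma_14) = 2 - 2*14 = -26
For surfaces: chi(A#B) = chi(A) + chi(B) - 2.
chi = -12 + -26 - 2 = -40

-40


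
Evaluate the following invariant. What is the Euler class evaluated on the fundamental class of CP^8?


For any closed oriented manifold, <e(TM),[M]> = chi(M).
chi(CP^8) = 8+1 = 9

9


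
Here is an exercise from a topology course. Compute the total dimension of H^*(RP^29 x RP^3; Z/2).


dim H^*(RP^n; Z/2) = n+1 (one Z/2 in each degree 0..n).
Total Betti number is multiplicative.
Total = (29+1) * (3+1) = 30 * 4 = 120

120


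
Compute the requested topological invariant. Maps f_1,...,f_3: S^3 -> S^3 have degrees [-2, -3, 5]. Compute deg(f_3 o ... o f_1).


Degree is multiplicative: deg(composition) = product of degrees.
= (-2) * (-3) * (5) = 30

30


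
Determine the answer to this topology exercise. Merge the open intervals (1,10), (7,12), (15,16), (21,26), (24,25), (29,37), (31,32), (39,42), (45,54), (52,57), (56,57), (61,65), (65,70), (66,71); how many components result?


Sort and merge overlapping open intervals.
Merged: (1,12), (15,16), (21,26), (29,37), (39,42), (45,57), (61,65), (65,71).
Number of components = 8

8


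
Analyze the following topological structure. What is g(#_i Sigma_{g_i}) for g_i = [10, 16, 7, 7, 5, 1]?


Genus is additive under connected sum of orientable surfaces.
g = 10 + 16 + 7 + 7 + 5 + 1 = 46

46


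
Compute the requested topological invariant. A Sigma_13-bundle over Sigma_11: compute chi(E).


For a fiber bundle F -> E -> B (with CW structure): chi(E) = chi(B) * chi(F).
chi(Sigma_11) = -20, chi(Sigma_13) = -24.
chi(E) = (-20) * (-24) = 480

480


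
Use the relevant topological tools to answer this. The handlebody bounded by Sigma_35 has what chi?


A genus-g handlebody deformation retracts to a wedge of g circles.
chi(vee_g S^1) = 1 - g.
chi(H_35) = 1 - 35 = -34

-34


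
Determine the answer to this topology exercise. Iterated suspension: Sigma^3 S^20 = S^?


Each suspension raises dimension by 1: Sigma S^n = S^{n+1}.
Sigma^3 S^20 = S^{20+3} = S^23

23


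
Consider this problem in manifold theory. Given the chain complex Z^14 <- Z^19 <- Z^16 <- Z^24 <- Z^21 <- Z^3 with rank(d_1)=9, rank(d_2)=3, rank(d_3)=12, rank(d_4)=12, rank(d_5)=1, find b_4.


rank H_k = rank(ker d_k) - rank(im d_{k+1}).
rank(ker d_4) = rank(C_4) - rank(d_4) = 21 - 12 = 9.
rank(im d_{4+1}) = 1.
rank H_4 = 9 - 1 = 8

8


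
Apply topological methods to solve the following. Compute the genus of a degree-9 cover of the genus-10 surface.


For an n-sheeted cover: chi(E) = n * chi(B).
chi(Sigma_10) = 2 - 2*10 = -18.
chi(E) = 9 * (-18) = -162.
genus(E) = (2 - chi(E))/2 = (2 - (-162))/2 = 164/2 = 82

82


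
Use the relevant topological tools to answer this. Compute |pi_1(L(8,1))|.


pi_1(L(p,q)) = Z/pZ for any q coprime to p.
|pi_1(L(8,1))| = 8

8


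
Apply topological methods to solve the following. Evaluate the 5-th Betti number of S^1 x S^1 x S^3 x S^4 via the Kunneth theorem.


Each S^d has Poincare polynomial 1 + t^d.
The product S^1 x S^1 x S^3 x S^4 has Poincare polynomial prod(1+t^d_i).
Expanding: b_0=1, b_1=2, b_2=1, b_3=1, b_4=3, b_5=3, b_6=1, b_7=1, b_8=2, b_9=1.
b_5 = 3

3


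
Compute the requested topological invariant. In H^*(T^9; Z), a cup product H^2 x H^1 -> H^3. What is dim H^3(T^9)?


Cup product: H^p x H^q -> H^{p+q}; here p+q = 2+1 = 3.
rank H^k(T^n) = C(n,k).
C(9,3) = 84

84


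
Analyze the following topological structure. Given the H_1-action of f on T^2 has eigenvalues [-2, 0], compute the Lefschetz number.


For a torus self-map: L(f) = det(I - A) where A acts on H_1.
L(f) = (1--2) * (1-0) = 3 * 1 = 3

3


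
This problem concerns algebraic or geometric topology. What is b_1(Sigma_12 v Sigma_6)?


For a wedge: H_1(A v B) = H_1(A) + H_1(B).
b_1(Sigma_12) = 24, b_1(Sigma_6) = 12.
b_1 = 24 + 12 = 36

36


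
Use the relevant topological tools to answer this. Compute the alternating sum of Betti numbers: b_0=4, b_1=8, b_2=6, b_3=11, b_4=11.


chi = sum_k (-1)^k b_k.
= (4) + (-8) + (6) + (-11) + (11)
= 2

2


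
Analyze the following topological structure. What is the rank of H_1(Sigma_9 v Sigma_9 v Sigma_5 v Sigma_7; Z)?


For a wedge X v Y: reduced H_k(X v Y) = H_k(X) + H_k(Y).
Each Sigma_g contributes b_1 = 2g.
b_1 = 18 + 18 + 10 + 14 = 60

60


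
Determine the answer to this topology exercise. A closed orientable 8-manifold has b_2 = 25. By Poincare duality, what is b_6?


Poincare duality for closed orientable n-manifolds: b_k = b_{n-k}.
Here n = 8, so b_6 = b_2 = 25

25


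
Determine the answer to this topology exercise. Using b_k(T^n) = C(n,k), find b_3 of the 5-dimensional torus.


By the Kunneth formula, b_k(T^n) = C(n,k).
b_3(T^5) = C(5,3).
C(5,3) = 5!/(3!*2!) = 10

10


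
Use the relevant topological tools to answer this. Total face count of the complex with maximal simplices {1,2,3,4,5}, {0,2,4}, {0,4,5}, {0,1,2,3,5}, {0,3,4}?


Each maximal simplex on m vertices has 2^m - 1 nonempty faces.
Take the union (dedupe shared faces).
Total distinct faces = 51

51


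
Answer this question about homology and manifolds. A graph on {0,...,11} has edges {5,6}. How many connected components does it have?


Run DFS/union-find over 12 vertices.
V = 12, E = 1.
Number of components = 11

11


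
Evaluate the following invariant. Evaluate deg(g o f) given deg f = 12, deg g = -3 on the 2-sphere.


Degree is multiplicative under composition: deg(g o f) = deg(g) * deg(f).
= -3 * 12 = -36

-36


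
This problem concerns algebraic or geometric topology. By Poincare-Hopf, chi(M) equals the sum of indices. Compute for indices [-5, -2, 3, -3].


Poincare-Hopf: chi(M) = sum of indices of zeros.
chi = (-5) + (-2) + (3) + (-3) = -7

-7


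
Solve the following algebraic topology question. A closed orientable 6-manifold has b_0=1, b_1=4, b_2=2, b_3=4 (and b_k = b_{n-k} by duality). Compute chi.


By Poincare duality b_k = b_{6-k}, so full Betti numbers: b_0=1, b_1=4, b_2=2, b_3=4, b_4=2, b_5=4, b_6=1.
chi = sum (-1)^k b_k = -6

-6


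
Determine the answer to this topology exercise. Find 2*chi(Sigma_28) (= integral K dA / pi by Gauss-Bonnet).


Gauss-Bonnet: integral K dA = 2*pi*chi(M).
chi(Sigma_28) = 2 - 2*28 = -54.
(integral K dA)/pi = 2*chi = 2*(-54) = -108

-108


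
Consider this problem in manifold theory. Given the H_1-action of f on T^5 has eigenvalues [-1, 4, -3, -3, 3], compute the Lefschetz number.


For a torus self-map: L(f) = det(I - A) where A acts on H_1.
L(f) = (1--1) * (1-4) * (1--3) * (1--3) * (1-3) = 2 * -3 * 4 * 4 * -2 = 192

192


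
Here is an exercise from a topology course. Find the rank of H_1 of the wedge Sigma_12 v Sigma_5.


For a wedge: H_1(A v B) = H_1(A) + H_1(B).
b_1(Sigma_12) = 24, b_1(Sigma_5) = 10.
b_1 = 24 + 10 = 34

34


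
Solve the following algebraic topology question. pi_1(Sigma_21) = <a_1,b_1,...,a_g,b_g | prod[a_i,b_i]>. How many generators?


Standard presentation: pi_1(Sigma_g) = <a_1,b_1,...,a_g,b_g | [a_1,b_1]...[a_g,b_g] = 1>.
Number of generators = 2g = 2*21 = 42

42


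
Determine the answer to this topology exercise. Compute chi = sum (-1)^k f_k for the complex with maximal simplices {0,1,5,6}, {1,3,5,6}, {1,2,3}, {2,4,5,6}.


Enumerate all faces; f-vector: f_0=7, f_1=16, f_2=12, f_3=3.
chi = sum (-1)^k f_k = 0

0


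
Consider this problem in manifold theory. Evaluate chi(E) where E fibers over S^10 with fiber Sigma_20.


chi(S^10) = 2 (n even), chi(Sigma_20) = 2 - 2*20 = -38.
chi(E) = 2 * (-38) = -76

-76


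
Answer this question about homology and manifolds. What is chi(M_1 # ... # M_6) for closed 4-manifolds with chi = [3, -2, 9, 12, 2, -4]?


For n-manifolds: chi(A#B) = chi(A) + chi(B) - chi(S^4).
chi(S^4) = 1 + (-1)^4 = 2.
chi(#) = (sum chi_i) - (6-1)*chi(S^4) = 20 - 5*2 = 10

10


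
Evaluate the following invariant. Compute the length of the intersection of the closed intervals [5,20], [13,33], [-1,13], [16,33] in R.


Intersection = [max(a_i), min(b_i)] = [16, 13].
Since 16 > 13, the intersection is empty.
Length = 0

0


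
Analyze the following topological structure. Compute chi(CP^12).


CP^12 has one cell in each even dimension 0, 2, ..., 2*12 (12+1 cells total).
All cells are even-dimensional, so chi = number of cells.
chi = 12 + 1 = 13

13


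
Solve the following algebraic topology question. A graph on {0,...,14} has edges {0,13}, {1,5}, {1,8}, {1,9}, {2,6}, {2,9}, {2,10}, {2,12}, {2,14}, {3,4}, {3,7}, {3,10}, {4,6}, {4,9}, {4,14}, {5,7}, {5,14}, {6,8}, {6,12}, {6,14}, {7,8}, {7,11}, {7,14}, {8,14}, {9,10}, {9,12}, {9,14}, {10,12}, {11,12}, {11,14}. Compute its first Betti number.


b_1 = E - V + (number of components).
E = 30, V = 15, components = 2.
b_1 = 30 - 15 + 2 = 17

17


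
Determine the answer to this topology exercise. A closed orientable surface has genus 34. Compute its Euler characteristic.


For a closed orientable surface of genus g: chi = 2 - 2g.
Here g = 34.
chi = 2 - 2*34 = 2 - 68 = -66

-66


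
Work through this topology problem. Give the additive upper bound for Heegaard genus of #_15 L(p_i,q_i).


Heegaard genus satisfies g(A#B) <= g(A) + g(B).
Each lens space has g = 1.
Upper bound: 15 * 1 = 15

15


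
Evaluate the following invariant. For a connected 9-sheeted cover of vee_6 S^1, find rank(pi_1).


Nielsen-Schreier: an index-n subgroup of F_r is free of rank 1 + n(r-1).
Equivalently: chi(cover) = n*chi(base); chi(vee_r S^1) = 1 - 6 = -5.
chi(E) = 9*(-5) = -45; rank = 1 - chi(E) = 1 - (-45) = 46.
rank = 1 + 9*(6-1) = 1 + 45 = 46

46


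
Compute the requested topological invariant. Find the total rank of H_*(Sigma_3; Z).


For Sigma_3: b_0 = 1, b_1 = 2g = 6, b_2 = 1.
Total = 1 + 6 + 1 = 8

8


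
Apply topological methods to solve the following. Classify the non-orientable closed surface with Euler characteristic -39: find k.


chi = 2 - k for closed non-orientable surfaces with k crosscaps.
-39 = 2 - k
k = 2 - (-39) = 41

41


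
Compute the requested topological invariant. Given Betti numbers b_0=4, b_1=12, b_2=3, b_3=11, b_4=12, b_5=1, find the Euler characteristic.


chi = sum_k (-1)^k b_k.
= (4) + (-12) + (3) + (-11) + (12) + (-1)
= -5

-5


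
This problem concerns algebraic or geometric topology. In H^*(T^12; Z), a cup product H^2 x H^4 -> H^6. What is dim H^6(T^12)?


Cup product: H^p x H^q -> H^{p+q}; here p+q = 2+4 = 6.
rank H^k(T^n) = C(n,k).
C(12,6) = 924

924


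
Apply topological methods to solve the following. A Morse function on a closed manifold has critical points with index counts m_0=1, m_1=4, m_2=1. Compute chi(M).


Morse theory: chi(M) = sum_k (-1)^k m_k where m_k = #(index-k critical points).
= (1) + (-4) + (1) = -2

-2


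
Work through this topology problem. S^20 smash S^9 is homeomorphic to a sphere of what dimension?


S^m ^ S^n = S^{m+n}.
k = 20 + 9 = 29

29


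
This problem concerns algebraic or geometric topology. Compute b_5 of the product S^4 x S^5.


Each S^d has Poincare polynomial 1 + t^d.
The product S^4 x S^5 has Poincare polynomial prod(1+t^d_i).
Expanding: b_0=1, b_4=1, b_5=1, b_9=1.
b_5 = 1

1


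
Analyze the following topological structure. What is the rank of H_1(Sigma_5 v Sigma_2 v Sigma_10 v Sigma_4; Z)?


For a wedge X v Y: reduced H_k(X v Y) = H_k(X) + H_k(Y).
Each Sigma_g contributes b_1 = 2g.
b_1 = 10 + 4 + 20 + 8 = 42

42


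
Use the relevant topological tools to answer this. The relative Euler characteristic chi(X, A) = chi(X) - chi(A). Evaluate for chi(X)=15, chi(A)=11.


Relative Euler characteristic: chi(X, A) = chi(X) - chi(A).
= 15 - (11) = 4

4


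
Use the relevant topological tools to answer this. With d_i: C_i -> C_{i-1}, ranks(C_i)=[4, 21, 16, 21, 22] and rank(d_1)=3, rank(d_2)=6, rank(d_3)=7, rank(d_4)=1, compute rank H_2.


rank H_k = rank(ker d_k) - rank(im d_{k+1}).
rank(ker d_2) = rank(C_2) - rank(d_2) = 16 - 6 = 10.
rank(im d_{2+1}) = 7.
rank H_2 = 10 - 7 = 3

3


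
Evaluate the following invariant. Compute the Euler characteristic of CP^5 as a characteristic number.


For any closed oriented manifold, <e(TM),[M]> = chi(M).
chi(CP^5) = 5+1 = 6

6


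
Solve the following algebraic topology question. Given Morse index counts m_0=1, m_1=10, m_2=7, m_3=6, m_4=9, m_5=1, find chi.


Morse theory: chi(M) = sum_k (-1)^k m_k where m_k = #(index-k critical points).
= (1) + (-10) + (7) + (-6) + (9) + (-1) = 0

0


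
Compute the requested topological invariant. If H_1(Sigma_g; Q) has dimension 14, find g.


For a closed orientable surface: b_1 = 2g.
14 = 2g
g = 14 / 2 = 7

7


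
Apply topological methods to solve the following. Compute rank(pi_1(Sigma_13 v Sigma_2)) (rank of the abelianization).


For a wedge: H_1(A v B) = H_1(A) + H_1(B).
b_1(Sigma_13) = 26, b_1(Sigma_2) = 4.
b_1 = 26 + 4 = 30

30


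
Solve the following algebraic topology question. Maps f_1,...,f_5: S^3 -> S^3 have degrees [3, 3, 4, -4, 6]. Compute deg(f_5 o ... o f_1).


Degree is multiplicative: deg(composition) = product of degrees.
= (3) * (3) * (4) * (-4) * (6) = -864

-864


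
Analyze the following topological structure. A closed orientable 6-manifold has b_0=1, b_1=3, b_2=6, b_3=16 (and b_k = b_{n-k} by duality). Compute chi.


By Poincare duality b_k = b_{6-k}, so full Betti numbers: b_0=1, b_1=3, b_2=6, b_3=16, b_4=6, b_5=3, b_6=1.
chi = sum (-1)^k b_k = -8

-8


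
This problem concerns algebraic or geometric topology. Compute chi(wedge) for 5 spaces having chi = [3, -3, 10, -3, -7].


chi(A v B) = chi(A) + chi(B) - 1 (one point identified).
For 5 spaces: chi = (sum chi_i) - (5 - 1).
sum = 0; chi = 0 - 4 = -4

-4
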